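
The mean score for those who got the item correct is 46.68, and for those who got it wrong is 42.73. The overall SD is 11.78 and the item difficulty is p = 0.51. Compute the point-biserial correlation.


q = 1 - p = 0.49
rpb = ((M1 - M0) / SD) * sqrt(p * q)
rpb = ((46.68 - 42.73) / 11.78) * sqrt(0.51 * 0.49)
rpb = 0.1676

0.1676


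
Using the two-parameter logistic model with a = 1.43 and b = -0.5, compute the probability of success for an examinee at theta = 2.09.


a*(theta - b) = 1.43 * (2.09 - -0.5) = 3.7037
exp(-3.7037) = 0.0246
P = 1 / (1 + 0.0246)
P = 0.976

0.976


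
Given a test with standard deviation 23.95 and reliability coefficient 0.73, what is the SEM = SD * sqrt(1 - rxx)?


SEM = SD * sqrt(1 - rxx)
SEM = 23.95 * sqrt(1 - 0.73)
SEM = 23.95 * sqrt(0.27) = 23.95 * 0.519615
SEM = 12.4448

12.4448


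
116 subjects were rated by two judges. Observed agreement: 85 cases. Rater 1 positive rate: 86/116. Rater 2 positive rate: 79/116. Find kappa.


P_o = 85/116 = 0.732759
P_e = (86*79 + 30*37) / 13456 = 0.587396
kappa = (P_o - P_e) / (1 - P_e)
kappa = (0.732759 - 0.587396) / (1 - 0.587396)
kappa = 0.3523

0.3523


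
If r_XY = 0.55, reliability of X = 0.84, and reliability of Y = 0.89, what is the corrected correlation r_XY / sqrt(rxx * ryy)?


r_corrected = rxy / sqrt(rxx * ryy)
= 0.55 / sqrt(0.84 * 0.89)
= 0.55 / sqrt(0.7476)
= 0.55 / 0.864639
r_corrected = 0.6361

0.6361


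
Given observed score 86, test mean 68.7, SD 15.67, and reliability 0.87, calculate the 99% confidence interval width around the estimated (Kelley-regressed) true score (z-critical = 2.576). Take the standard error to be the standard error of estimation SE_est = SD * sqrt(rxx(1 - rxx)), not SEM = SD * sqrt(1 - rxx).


True score estimate = 0.87*86 + 0.13*68.7 = 83.751
SE_est = SD * sqrt(rxx * (1 - rxx)) = 15.67 * sqrt(0.87 * 0.13) = 15.67 * sqrt(0.1131) = 5.269875
CI = T_est +/- z * SE_est, so width = 2 * z * SE_est = 2 * 2.576 * 5.269875
Width = 27.1504

27.1504


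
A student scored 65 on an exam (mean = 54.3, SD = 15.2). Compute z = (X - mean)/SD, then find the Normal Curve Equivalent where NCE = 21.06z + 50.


z = (X - mean) / SD = (65 - 54.3) / 15.2
z = 10.7 / 15.2
z = 0.7039
NCE = NCE = 21.06z + 50
Carry z at full precision (z = 10.7 / 15.2) into the conversion:
NCE = 21.06 * (10.7 / 15.2) + 50 = 225.342 / 15.2 + 50
NCE = 14.8251 + 50
NCE = 64.8251

64.8251


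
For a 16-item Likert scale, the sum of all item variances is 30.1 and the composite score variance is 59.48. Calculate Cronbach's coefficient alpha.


alpha = (k/(k-1)) * (1 - sum(si^2)/s_total^2)
= (16/15) * (1 - 30.1/59.48)
alpha = 0.5269

0.5269


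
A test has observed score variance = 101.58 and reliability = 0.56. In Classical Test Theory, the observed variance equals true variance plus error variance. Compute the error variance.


var_true = rxx * var_obs = 0.56 * 101.58 = 56.8848
var_error = var_obs - var_true
var_error = 101.58 - 56.8848
var_error = 44.6952

44.6952


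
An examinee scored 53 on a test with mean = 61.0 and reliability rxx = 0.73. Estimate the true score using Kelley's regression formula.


T_est = rxx * X + (1 - rxx) * mean
T_est = 0.73 * 53 + 0.27 * 61.0
T_est = 38.69 + 16.47
T_est = 55.16

55.16


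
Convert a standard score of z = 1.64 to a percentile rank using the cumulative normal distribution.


CDF(z) = 0.5 * (1 + erf(z/sqrt(2)))
erf(1.1597) = 0.899
CDF = 0.9495
Percentile rank = 0.9495 * 100 = 94.95

94.95


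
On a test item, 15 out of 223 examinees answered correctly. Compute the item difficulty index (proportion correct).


Item difficulty p = number correct / total examinees
p = 15 / 223
p = 0.0673

0.0673


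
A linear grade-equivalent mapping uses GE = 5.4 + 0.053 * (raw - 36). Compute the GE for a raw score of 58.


raw - median = 58 - 36 = 22
slope * diff = 0.053 * 22 = 1.166
GE = 5.4 + 1.166
GE = 6.566

6.566


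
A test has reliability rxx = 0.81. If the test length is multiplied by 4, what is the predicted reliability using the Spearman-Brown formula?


r_new = (n * rxx) / (1 + (n-1) * rxx)
r_new = (4 * 0.81) / (1 + 3 * 0.81)
r_new = 3.24 / 3.43
r_new = 0.9446

0.9446


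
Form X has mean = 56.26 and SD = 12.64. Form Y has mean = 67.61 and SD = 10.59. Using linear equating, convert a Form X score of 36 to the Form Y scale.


slope = SD_Y / SD_X = 10.59 / 12.64 ~ 0.8378
intercept = mean_Y - slope * mean_X = 67.61 - (10.59 / 12.64) * 56.26 ~ 20.4744
Y = slope * X + intercept. To avoid rounding drift from the rounded slope/intercept, evaluate the equivalent form Y = mean_Y + SD_Y * (X - mean_X) / SD_X at full precision:
Y = 67.61 + 10.59 * (36 - 56.26) / 12.64
Y = 67.61 - 10.59 * 20.26 / 12.64
Y = 67.61 - 214.5534 / 12.64
Y = 67.61 - 16.9742
Y = 50.6358

50.6358


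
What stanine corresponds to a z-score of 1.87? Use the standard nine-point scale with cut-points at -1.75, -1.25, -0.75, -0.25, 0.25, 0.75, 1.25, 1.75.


Stanine boundaries: [-1.75, -1.25, -0.75, -0.25, 0.25, 0.75, 1.25, 1.75]
z = 1.87
Check each boundary:
  z >= -1.75 -> could be stanine 2
  z >= -1.25 -> could be stanine 3
  z >= -0.75 -> could be stanine 4
  z >= -0.25 -> could be stanine 5
  z >= 0.25 -> could be stanine 6
  z >= 0.75 -> could be stanine 7
  z >= 1.25 -> could be stanine 8
  z >= 1.75 -> could be stanine 9
Highest qualifying boundary gives stanine = 9

9


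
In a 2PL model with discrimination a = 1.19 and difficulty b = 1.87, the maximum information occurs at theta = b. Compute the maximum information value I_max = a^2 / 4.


For 2PL, max info at theta = b = 1.87
I_max = a^2 / 4 = 1.19^2 / 4
= 1.4161 / 4
I_max = 0.354

0.354


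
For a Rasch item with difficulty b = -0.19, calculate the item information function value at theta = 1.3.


P = 1/(1+exp(-(1.3--0.19))) = 0.8161
I = P*(1-P) = 0.8161 * 0.1839
I = 0.1501

0.1501


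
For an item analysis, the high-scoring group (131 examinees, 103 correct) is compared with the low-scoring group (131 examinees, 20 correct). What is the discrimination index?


p_upper = 103/131 = 0.7863
p_lower = 20/131 = 0.1527
D = 0.7863 - 0.1527 = 0.6336

0.6336


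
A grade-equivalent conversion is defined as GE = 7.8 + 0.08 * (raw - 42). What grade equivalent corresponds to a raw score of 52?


raw - median = 52 - 42 = 10
slope * diff = 0.08 * 10 = 0.8
GE = 7.8 + 0.8
GE = 8.6

8.6


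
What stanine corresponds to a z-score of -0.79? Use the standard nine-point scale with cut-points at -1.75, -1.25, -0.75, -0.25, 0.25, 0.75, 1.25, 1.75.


Stanine boundaries: [-1.75, -1.25, -0.75, -0.25, 0.25, 0.75, 1.25, 1.75]
z = -0.79
Check each boundary:
  z >= -1.75 -> could be stanine 2
  z >= -1.25 -> could be stanine 3
  z < -0.75
  z < -0.25
  z < 0.25
  z < 0.75
  z < 1.25
  z < 1.75
Highest qualifying boundary gives stanine = 3

3


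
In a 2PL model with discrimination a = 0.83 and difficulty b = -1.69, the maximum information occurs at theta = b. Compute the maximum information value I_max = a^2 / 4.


For 2PL, max info at theta = b = -1.69
I_max = a^2 / 4 = 0.83^2 / 4
= 0.6889 / 4
I_max = 0.1722

0.1722


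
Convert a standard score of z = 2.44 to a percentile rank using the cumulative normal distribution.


CDF(z) = 0.5 * (1 + erf(z/sqrt(2)))
erf(1.7253) = 0.9853
CDF = 0.9927
Percentile rank = 0.9927 * 100 = 99.27

99.27


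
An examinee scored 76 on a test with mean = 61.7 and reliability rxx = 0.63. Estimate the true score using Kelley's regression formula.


T_est = rxx * X + (1 - rxx) * mean
T_est = 0.63 * 76 + 0.37 * 61.7
T_est = 47.88 + 22.829
T_est = 70.709

70.709


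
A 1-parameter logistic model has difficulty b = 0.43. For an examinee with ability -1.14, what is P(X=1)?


theta - b = -1.14 - 0.43 = -1.57
exp(-(theta - b)) = exp(1.57) = 4.8066
P = 1 / (1 + 4.8066)
P = 0.1722

0.1722


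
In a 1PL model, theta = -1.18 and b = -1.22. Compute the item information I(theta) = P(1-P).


P = 1/(1+exp(-(-1.18--1.22))) = 0.51
I = P*(1-P) = 0.51 * 0.49
I = 0.2499

0.2499


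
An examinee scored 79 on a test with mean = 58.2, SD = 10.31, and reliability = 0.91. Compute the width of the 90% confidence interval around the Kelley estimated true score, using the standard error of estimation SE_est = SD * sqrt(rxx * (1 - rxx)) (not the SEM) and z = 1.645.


True score estimate = 0.91*79 + 0.09*58.2 = 77.128
SE_est = SD * sqrt(rxx * (1 - rxx)) = 10.31 * sqrt(0.91 * 0.09) = 10.31 * sqrt(0.0819) = 2.950534
CI = T_est +/- z * SE_est, so width = 2 * z * SE_est = 2 * 1.645 * 2.950534
Width = 9.7073

9.7073


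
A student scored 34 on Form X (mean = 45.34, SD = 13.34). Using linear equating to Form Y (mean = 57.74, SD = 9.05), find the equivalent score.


slope = SD_Y / SD_X = 9.05 / 13.34 ~ 0.6784
intercept = mean_Y - slope * mean_X = 57.74 - (9.05 / 13.34) * 45.34 ~ 26.9809
Y = slope * X + intercept. To avoid rounding drift from the rounded slope/intercept, evaluate the equivalent form Y = mean_Y + SD_Y * (X - mean_X) / SD_X at full precision:
Y = 57.74 + 9.05 * (34 - 45.34) / 13.34
Y = 57.74 - 9.05 * 11.34 / 13.34
Y = 57.74 - 102.627 / 13.34
Y = 57.74 - 7.6932
Y = 50.0468

50.0468


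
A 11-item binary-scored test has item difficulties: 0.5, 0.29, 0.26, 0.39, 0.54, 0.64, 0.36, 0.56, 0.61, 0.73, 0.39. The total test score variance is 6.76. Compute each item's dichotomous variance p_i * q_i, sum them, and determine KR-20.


For each item, compute p_i * q_i:
  Item 1: 0.5 * 0.5 = 0.25
  Item 2: 0.29 * 0.71 = 0.2059
  Item 3: 0.26 * 0.74 = 0.1924
  Item 4: 0.39 * 0.61 = 0.2379
  Item 5: 0.54 * 0.46 = 0.2484
  Item 6: 0.64 * 0.36 = 0.2304
  Item 7: 0.36 * 0.64 = 0.2304
  Item 8: 0.56 * 0.44 = 0.2464
  Item 9: 0.61 * 0.39 = 0.2379
  Item 10: 0.73 * 0.27 = 0.1971
  Item 11: 0.39 * 0.61 = 0.2379
Sum(p_i * q_i) = 0.25 + 0.2059 + 0.1924 + 0.2379 + 0.2484 + 0.2304 + 0.2304 + 0.2464 + 0.2379 + 0.1971 + 0.2379 = 2.5147
KR-20 = (k/(k-1)) * (1 - Sum(p_i*q_i) / Var_total)
= (11/10) * (1 - 2.5147/6.76)
= 1.1 * 0.628
KR-20 = 0.6908

0.6908


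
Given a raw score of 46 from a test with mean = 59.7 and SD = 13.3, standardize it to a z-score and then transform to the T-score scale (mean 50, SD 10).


z = (X - mean) / SD = (46 - 59.7) / 13.3
z = -13.7 / 13.3
z = -1.0301
T-score = T = 50 + 10z
Carry z at full precision (z = -13.7 / 13.3) into the conversion:
T-score = 50 + 10 * (-13.7 / 13.3) = 50 + -137 / 13.3
T-score = 50 + -10.3008
T-score = 39.6992

39.6992


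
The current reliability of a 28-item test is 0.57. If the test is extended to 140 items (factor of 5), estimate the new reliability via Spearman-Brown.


r_new = (n * rxx) / (1 + (n-1) * rxx)
r_new = (5 * 0.57) / (1 + 4 * 0.57)
r_new = 2.85 / 3.28
r_new = 0.8689

0.8689


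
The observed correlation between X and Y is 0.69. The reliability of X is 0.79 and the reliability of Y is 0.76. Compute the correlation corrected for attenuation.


r_corrected = rxy / sqrt(rxx * ryy)
= 0.69 / sqrt(0.79 * 0.76)
= 0.69 / sqrt(0.6004)
= 0.69 / 0.774855
r_corrected = 0.8905

0.8905


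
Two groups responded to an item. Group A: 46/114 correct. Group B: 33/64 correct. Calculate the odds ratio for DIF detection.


Odds_A = 46/68 = 0.6765
Odds_B = 33/31 = 1.0645
OR = Odds_A / Odds_B = 0.6765 / 1.0645
Exactly, OR = (46 * 31) / (68 * 33) = 1426 / 2244
OR = 0.6355

0.6355


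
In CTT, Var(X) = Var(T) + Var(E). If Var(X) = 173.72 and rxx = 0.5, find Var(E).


var_true = rxx * var_obs = 0.5 * 173.72 = 86.86
var_error = var_obs - var_true
var_error = 173.72 - 86.86
var_error = 86.86

86.86


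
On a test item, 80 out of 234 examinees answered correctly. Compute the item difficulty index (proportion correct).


Item difficulty p = number correct / total examinees
p = 80 / 234
p = 0.3419

0.3419


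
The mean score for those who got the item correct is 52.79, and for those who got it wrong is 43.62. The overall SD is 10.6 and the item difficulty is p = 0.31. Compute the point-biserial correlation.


q = 1 - p = 0.69
rpb = ((M1 - M0) / SD) * sqrt(p * q)
rpb = ((52.79 - 43.62) / 10.6) * sqrt(0.31 * 0.69)
rpb = 0.4001

0.4001


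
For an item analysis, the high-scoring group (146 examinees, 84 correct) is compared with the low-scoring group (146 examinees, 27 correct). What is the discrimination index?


p_upper = 84/146 = 0.5753
p_lower = 27/146 = 0.1849
D = 0.5753 - 0.1849 = 0.3904

0.3904


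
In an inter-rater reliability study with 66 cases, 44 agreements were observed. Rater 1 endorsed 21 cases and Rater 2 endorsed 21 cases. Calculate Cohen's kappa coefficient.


P_o = 44/66 = 0.666667
P_e = (21*21 + 45*45) / 4356 = 0.566116
kappa = (P_o - P_e) / (1 - P_e)
kappa = (0.666667 - 0.566116) / (1 - 0.566116)
kappa = 0.2317

0.2317


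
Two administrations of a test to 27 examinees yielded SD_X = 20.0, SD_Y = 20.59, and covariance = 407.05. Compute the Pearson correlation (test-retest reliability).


r = cov(X,Y) / (SD_X * SD_Y)
r = 407.05 / (20.0 * 20.59)
r = 407.05 / 411.8
r = 0.9885

0.9885


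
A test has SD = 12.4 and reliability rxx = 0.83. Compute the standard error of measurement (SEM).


SEM = SD * sqrt(1 - rxx)
SEM = 12.4 * sqrt(1 - 0.83)
SEM = 12.4 * sqrt(0.17) = 12.4 * 0.412311
SEM = 5.1127

5.1127


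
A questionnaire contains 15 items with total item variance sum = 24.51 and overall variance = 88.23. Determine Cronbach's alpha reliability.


alpha = (k/(k-1)) * (1 - sum(si^2)/s_total^2)
= (15/14) * (1 - 24.51/88.23)
alpha = 0.7738

0.7738


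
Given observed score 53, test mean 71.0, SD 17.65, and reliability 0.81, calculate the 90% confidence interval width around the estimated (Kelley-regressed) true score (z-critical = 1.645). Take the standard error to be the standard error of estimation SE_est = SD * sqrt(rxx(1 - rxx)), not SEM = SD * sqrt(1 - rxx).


True score estimate = 0.81*53 + 0.19*71.0 = 56.42
SE_est = SD * sqrt(rxx * (1 - rxx)) = 17.65 * sqrt(0.81 * 0.19) = 17.65 * sqrt(0.1539) = 6.924111
CI = T_est +/- z * SE_est, so width = 2 * z * SE_est = 2 * 1.645 * 6.924111
Width = 22.7803

22.7803


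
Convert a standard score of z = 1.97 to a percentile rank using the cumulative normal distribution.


CDF(z) = 0.5 * (1 + erf(z/sqrt(2)))
erf(1.393) = 0.9512
CDF = 0.9756
Percentile rank = 0.9756 * 100 = 97.56

97.56


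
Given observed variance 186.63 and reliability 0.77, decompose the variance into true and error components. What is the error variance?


var_true = rxx * var_obs = 0.77 * 186.63 = 143.7051
var_error = var_obs - var_true
var_error = 186.63 - 143.7051
var_error = 42.9249

42.9249


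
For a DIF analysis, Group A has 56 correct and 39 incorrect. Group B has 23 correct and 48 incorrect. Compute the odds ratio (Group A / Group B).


Odds_A = 56/39 = 1.4359
Odds_B = 23/48 = 0.4792
OR = Odds_A / Odds_B = 1.4359 / 0.4792
Exactly, OR = (56 * 48) / (39 * 23) = 2688 / 897
OR = 2.9967

2.9967


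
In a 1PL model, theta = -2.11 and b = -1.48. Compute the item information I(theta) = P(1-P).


P = 1/(1+exp(-(-2.11--1.48))) = 0.3475
I = P*(1-P) = 0.3475 * 0.6525
I = 0.2267

0.2267


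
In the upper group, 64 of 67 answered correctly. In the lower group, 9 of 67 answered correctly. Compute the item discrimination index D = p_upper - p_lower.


p_upper = 64/67 = 0.9552
p_lower = 9/67 = 0.1343
D = 0.9552 - 0.1343 = 0.8209

0.8209


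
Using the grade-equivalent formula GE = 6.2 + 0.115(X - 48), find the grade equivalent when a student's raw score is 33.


raw - median = 33 - 48 = -15
slope * diff = 0.115 * -15 = -1.725
GE = 6.2 + -1.725
GE = 4.475

4.475


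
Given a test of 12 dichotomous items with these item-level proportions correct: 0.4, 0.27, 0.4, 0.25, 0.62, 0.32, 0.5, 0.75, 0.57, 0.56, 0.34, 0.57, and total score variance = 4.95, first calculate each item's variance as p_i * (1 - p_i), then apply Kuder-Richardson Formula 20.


For each item, compute p_i * q_i:
  Item 1: 0.4 * 0.6 = 0.24
  Item 2: 0.27 * 0.73 = 0.1971
  Item 3: 0.4 * 0.6 = 0.24
  Item 4: 0.25 * 0.75 = 0.1875
  Item 5: 0.62 * 0.38 = 0.2356
  Item 6: 0.32 * 0.68 = 0.2176
  Item 7: 0.5 * 0.5 = 0.25
  Item 8: 0.75 * 0.25 = 0.1875
  Item 9: 0.57 * 0.43 = 0.2451
  Item 10: 0.56 * 0.44 = 0.2464
  Item 11: 0.34 * 0.66 = 0.2244
  Item 12: 0.57 * 0.43 = 0.2451
Sum(p_i * q_i) = 0.24 + 0.1971 + 0.24 + 0.1875 + 0.2356 + 0.2176 + 0.25 + 0.1875 + 0.2451 + 0.2464 + 0.2244 + 0.2451 = 2.7163
KR-20 = (k/(k-1)) * (1 - Sum(p_i*q_i) / Var_total)
= (12/11) * (1 - 2.7163/4.95)
= 1.0909 * 0.4513
KR-20 = 0.4923

0.4923


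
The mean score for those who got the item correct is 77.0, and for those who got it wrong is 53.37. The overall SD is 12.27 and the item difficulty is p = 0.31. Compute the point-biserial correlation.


q = 1 - p = 0.69
rpb = ((M1 - M0) / SD) * sqrt(p * q)
rpb = ((77.0 - 53.37) / 12.27) * sqrt(0.31 * 0.69)
rpb = 0.8907

0.8907


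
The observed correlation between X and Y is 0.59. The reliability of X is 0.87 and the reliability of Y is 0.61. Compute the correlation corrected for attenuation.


r_corrected = rxy / sqrt(rxx * ryy)
= 0.59 / sqrt(0.87 * 0.61)
= 0.59 / sqrt(0.5307)
= 0.59 / 0.728492
r_corrected = 0.8099

0.8099


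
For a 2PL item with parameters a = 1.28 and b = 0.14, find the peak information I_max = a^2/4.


For 2PL, max info at theta = b = 0.14
I_max = a^2 / 4 = 1.28^2 / 4
= 1.6384 / 4
I_max = 0.4096

0.4096


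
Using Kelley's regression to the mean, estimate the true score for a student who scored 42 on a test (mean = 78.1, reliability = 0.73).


T_est = rxx * X + (1 - rxx) * mean
T_est = 0.73 * 42 + 0.27 * 78.1
T_est = 30.66 + 21.087
T_est = 51.747

51.747


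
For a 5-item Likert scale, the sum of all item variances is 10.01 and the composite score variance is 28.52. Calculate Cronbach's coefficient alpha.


alpha = (k/(k-1)) * (1 - sum(si^2)/s_total^2)
= (5/4) * (1 - 10.01/28.52)
alpha = 0.8113

0.8113


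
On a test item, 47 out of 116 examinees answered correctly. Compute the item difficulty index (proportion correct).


Item difficulty p = number correct / total examinees
p = 47 / 116
p = 0.4052

0.4052


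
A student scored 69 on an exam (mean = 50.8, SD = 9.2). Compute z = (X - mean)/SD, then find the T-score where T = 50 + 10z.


z = (X - mean) / SD = (69 - 50.8) / 9.2
z = 18.2 / 9.2
z = 1.9783
T-score = T = 50 + 10z
Carry z at full precision (z = 18.2 / 9.2) into the conversion:
T-score = 50 + 10 * (18.2 / 9.2) = 50 + 182 / 9.2
T-score = 50 + 19.7826
T-score = 69.7826

69.7826


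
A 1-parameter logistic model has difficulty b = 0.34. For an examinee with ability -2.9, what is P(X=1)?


theta - b = -2.9 - 0.34 = -3.24
exp(-(theta - b)) = exp(3.24) = 25.5337
P = 1 / (1 + 25.5337)
P = 0.0377

0.0377


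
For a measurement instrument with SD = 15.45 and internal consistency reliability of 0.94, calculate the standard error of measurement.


SEM = SD * sqrt(1 - rxx)
SEM = 15.45 * sqrt(1 - 0.94)
SEM = 15.45 * sqrt(0.06) = 15.45 * 0.244949
SEM = 3.7845

3.7845


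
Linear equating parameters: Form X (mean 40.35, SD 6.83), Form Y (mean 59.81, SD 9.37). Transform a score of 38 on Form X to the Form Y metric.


slope = SD_Y / SD_X = 9.37 / 6.83 ~ 1.3719
intercept = mean_Y - slope * mean_X = 59.81 - (9.37 / 6.83) * 40.35 ~ 4.4543
Y = slope * X + intercept. To avoid rounding drift from the rounded slope/intercept, evaluate the equivalent form Y = mean_Y + SD_Y * (X - mean_X) / SD_X at full precision:
Y = 59.81 + 9.37 * (38 - 40.35) / 6.83
Y = 59.81 - 9.37 * 2.35 / 6.83
Y = 59.81 - 22.0195 / 6.83
Y = 59.81 - 3.2239
Y = 56.5861

56.5861


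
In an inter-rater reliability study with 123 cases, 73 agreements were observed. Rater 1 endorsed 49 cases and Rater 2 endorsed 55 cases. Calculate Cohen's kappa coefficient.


P_o = 73/123 = 0.593496
P_e = (49*55 + 74*68) / 15129 = 0.510741
kappa = (P_o - P_e) / (1 - P_e)
kappa = (0.593496 - 0.510741) / (1 - 0.510741)
kappa = 0.1691

0.1691


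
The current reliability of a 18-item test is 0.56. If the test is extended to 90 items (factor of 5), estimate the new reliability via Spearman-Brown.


r_new = (n * rxx) / (1 + (n-1) * rxx)
r_new = (5 * 0.56) / (1 + 4 * 0.56)
r_new = 2.8 / 3.24
r_new = 0.8642

0.8642


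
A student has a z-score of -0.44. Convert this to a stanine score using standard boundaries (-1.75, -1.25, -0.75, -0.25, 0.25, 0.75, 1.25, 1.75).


Stanine boundaries: [-1.75, -1.25, -0.75, -0.25, 0.25, 0.75, 1.25, 1.75]
z = -0.44
Check each boundary:
  z >= -1.75 -> could be stanine 2
  z >= -1.25 -> could be stanine 3
  z >= -0.75 -> could be stanine 4
  z < -0.25
  z < 0.25
  z < 0.75
  z < 1.25
  z < 1.75
Highest qualifying boundary gives stanine = 4

4


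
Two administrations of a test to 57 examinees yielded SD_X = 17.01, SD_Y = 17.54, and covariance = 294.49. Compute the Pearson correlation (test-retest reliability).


r = cov(X,Y) / (SD_X * SD_Y)
r = 294.49 / (17.01 * 17.54)
r = 294.49 / 298.3554
r = 0.987

0.987


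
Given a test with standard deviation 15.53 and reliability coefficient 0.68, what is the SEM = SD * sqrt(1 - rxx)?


SEM = SD * sqrt(1 - rxx)
SEM = 15.53 * sqrt(1 - 0.68)
SEM = 15.53 * sqrt(0.32) = 15.53 * 0.565685
SEM = 8.7851

8.7851


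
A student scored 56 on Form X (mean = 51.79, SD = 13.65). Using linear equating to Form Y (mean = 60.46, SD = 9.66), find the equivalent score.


slope = SD_Y / SD_X = 9.66 / 13.65 ~ 0.7077
intercept = mean_Y - slope * mean_X = 60.46 - (9.66 / 13.65) * 51.79 ~ 23.8086
Y = slope * X + intercept. To avoid rounding drift from the rounded slope/intercept, evaluate the equivalent form Y = mean_Y + SD_Y * (X - mean_X) / SD_X at full precision:
Y = 60.46 + 9.66 * (56 - 51.79) / 13.65
Y = 60.46 + 9.66 * 4.21 / 13.65
Y = 60.46 + 40.6686 / 13.65
Y = 60.46 + 2.9794
Y = 63.4394

63.4394


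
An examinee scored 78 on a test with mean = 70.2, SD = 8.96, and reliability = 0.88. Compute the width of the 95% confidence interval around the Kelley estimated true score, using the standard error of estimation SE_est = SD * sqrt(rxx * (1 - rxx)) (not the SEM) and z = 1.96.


True score estimate = 0.88*78 + 0.12*70.2 = 77.064
SE_est = SD * sqrt(rxx * (1 - rxx)) = 8.96 * sqrt(0.88 * 0.12) = 8.96 * sqrt(0.1056) = 2.911655
CI = T_est +/- z * SE_est, so width = 2 * z * SE_est = 2 * 1.96 * 2.911655
Width = 11.4137

11.4137


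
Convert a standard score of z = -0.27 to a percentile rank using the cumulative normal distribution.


CDF(z) = 0.5 * (1 + erf(z/sqrt(2)))
erf(-0.1909) = -0.2128
CDF = 0.3936
Percentile rank = 0.3936 * 100 = 39.36

39.36


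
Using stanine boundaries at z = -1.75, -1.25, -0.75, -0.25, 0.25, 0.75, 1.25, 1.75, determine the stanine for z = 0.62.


Stanine boundaries: [-1.75, -1.25, -0.75, -0.25, 0.25, 0.75, 1.25, 1.75]
z = 0.62
Check each boundary:
  z >= -1.75 -> could be stanine 2
  z >= -1.25 -> could be stanine 3
  z >= -0.75 -> could be stanine 4
  z >= -0.25 -> could be stanine 5
  z >= 0.25 -> could be stanine 6
  z < 0.75
  z < 1.25
  z < 1.75
Highest qualifying boundary gives stanine = 6

6


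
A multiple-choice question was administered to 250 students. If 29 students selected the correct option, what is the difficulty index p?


Item difficulty p = number correct / total examinees
p = 29 / 250
p = 0.116

0.116


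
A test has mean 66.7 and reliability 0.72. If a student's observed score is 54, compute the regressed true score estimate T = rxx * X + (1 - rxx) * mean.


T_est = rxx * X + (1 - rxx) * mean
T_est = 0.72 * 54 + 0.28 * 66.7
T_est = 38.88 + 18.676
T_est = 57.556

57.556


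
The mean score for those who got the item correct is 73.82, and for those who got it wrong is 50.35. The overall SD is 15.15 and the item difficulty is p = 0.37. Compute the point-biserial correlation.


q = 1 - p = 0.63
rpb = ((M1 - M0) / SD) * sqrt(p * q)
rpb = ((73.82 - 50.35) / 15.15) * sqrt(0.37 * 0.63)
rpb = 0.7479

0.7479


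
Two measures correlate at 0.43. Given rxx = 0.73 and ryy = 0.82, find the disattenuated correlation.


r_corrected = rxy / sqrt(rxx * ryy)
= 0.43 / sqrt(0.73 * 0.82)
= 0.43 / sqrt(0.5986)
= 0.43 / 0.773692
r_corrected = 0.5558

0.5558


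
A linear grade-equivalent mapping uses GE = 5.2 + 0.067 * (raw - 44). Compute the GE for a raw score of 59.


raw - median = 59 - 44 = 15
slope * diff = 0.067 * 15 = 1.005
GE = 5.2 + 1.005
GE = 6.205

6.205


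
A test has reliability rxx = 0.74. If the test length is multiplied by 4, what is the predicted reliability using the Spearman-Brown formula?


r_new = (n * rxx) / (1 + (n-1) * rxx)
r_new = (4 * 0.74) / (1 + 3 * 0.74)
r_new = 2.96 / 3.22
r_new = 0.9193

0.9193


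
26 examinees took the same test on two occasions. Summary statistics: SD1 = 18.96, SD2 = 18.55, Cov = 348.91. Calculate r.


r = cov(X,Y) / (SD_X * SD_Y)
r = 348.91 / (18.96 * 18.55)
r = 348.91 / 351.708
r = 0.992

0.992


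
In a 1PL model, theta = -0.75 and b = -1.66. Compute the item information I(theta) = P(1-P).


P = 1/(1+exp(-(-0.75--1.66))) = 0.713
I = P*(1-P) = 0.713 * 0.287
I = 0.2046

0.2046


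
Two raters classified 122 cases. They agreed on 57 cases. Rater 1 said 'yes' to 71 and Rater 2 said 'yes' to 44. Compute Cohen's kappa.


P_o = 57/122 = 0.467213
P_e = (71*44 + 51*78) / 14884 = 0.477157
kappa = (P_o - P_e) / (1 - P_e)
kappa = (0.467213 - 0.477157) / (1 - 0.477157)
kappa = -0.019

-0.019


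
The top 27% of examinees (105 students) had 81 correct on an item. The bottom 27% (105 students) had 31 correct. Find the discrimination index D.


p_upper = 81/105 = 0.7714
p_lower = 31/105 = 0.2952
D = 0.7714 - 0.2952 = 0.4762

0.4762


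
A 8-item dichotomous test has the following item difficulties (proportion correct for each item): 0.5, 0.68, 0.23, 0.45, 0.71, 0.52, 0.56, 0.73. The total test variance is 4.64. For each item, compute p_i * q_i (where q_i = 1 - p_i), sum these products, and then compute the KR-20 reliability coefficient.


For each item, compute p_i * q_i:
  Item 1: 0.5 * 0.5 = 0.25
  Item 2: 0.68 * 0.32 = 0.2176
  Item 3: 0.23 * 0.77 = 0.1771
  Item 4: 0.45 * 0.55 = 0.2475
  Item 5: 0.71 * 0.29 = 0.2059
  Item 6: 0.52 * 0.48 = 0.2496
  Item 7: 0.56 * 0.44 = 0.2464
  Item 8: 0.73 * 0.27 = 0.1971
Sum(p_i * q_i) = 0.25 + 0.2176 + 0.1771 + 0.2475 + 0.2059 + 0.2496 + 0.2464 + 0.1971 = 1.7912
KR-20 = (k/(k-1)) * (1 - Sum(p_i*q_i) / Var_total)
= (8/7) * (1 - 1.7912/4.64)
= 1.1429 * 0.614
KR-20 = 0.7017

0.7017


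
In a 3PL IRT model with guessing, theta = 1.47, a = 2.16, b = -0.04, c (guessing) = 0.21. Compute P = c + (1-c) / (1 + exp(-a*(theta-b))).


logit = 2.16*(1.47 - -0.04) = 3.2616
P* = 1/(1 + exp(-3.2616)) = 0.9631
P = 0.21 + (1 - 0.21) * 0.9631
P = 0.9708

0.9708


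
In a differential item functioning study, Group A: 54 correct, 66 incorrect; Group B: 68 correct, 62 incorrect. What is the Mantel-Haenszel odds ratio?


Odds_A = 54/66 = 0.8182
Odds_B = 68/62 = 1.0968
OR = Odds_A / Odds_B = 0.8182 / 1.0968
Exactly, OR = (54 * 62) / (66 * 68) = 3348 / 4488
OR = 0.746

0.746


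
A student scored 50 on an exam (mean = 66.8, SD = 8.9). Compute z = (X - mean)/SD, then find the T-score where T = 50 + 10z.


z = (X - mean) / SD = (50 - 66.8) / 8.9
z = -16.8 / 8.9
z = -1.8876
T-score = T = 50 + 10z
Carry z at full precision (z = -16.8 / 8.9) into the conversion:
T-score = 50 + 10 * (-16.8 / 8.9) = 50 + -168 / 8.9
T-score = 50 + -18.8764
T-score = 31.1236

31.1236


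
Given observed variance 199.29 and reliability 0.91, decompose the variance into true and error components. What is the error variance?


var_true = rxx * var_obs = 0.91 * 199.29 = 181.3539
var_error = var_obs - var_true
var_error = 199.29 - 181.3539
var_error = 17.9361

17.9361


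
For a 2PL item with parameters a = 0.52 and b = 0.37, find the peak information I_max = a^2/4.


For 2PL, max info at theta = b = 0.37
I_max = a^2 / 4 = 0.52^2 / 4
= 0.2704 / 4
I_max = 0.0676

0.0676


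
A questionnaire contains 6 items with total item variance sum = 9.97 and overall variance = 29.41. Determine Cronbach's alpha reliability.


alpha = (k/(k-1)) * (1 - sum(si^2)/s_total^2)
= (6/5) * (1 - 9.97/29.41)
alpha = 0.7932

0.7932


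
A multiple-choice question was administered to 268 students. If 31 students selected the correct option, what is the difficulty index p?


Item difficulty p = number correct / total examinees
p = 31 / 268
p = 0.1157

0.1157


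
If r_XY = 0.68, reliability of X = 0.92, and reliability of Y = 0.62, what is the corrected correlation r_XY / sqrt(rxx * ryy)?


r_corrected = rxy / sqrt(rxx * ryy)
= 0.68 / sqrt(0.92 * 0.62)
= 0.68 / sqrt(0.5704)
= 0.68 / 0.755248
r_corrected = 0.9004

0.9004


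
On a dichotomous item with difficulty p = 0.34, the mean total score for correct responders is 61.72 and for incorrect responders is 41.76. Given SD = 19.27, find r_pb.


q = 1 - p = 0.66
rpb = ((M1 - M0) / SD) * sqrt(p * q)
rpb = ((61.72 - 41.76) / 19.27) * sqrt(0.34 * 0.66)
rpb = 0.4907

0.4907


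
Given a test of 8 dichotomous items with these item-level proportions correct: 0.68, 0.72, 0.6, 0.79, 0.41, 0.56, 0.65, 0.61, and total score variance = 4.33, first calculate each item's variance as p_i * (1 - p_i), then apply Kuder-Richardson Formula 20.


For each item, compute p_i * q_i:
  Item 1: 0.68 * 0.32 = 0.2176
  Item 2: 0.72 * 0.28 = 0.2016
  Item 3: 0.6 * 0.4 = 0.24
  Item 4: 0.79 * 0.21 = 0.1659
  Item 5: 0.41 * 0.59 = 0.2419
  Item 6: 0.56 * 0.44 = 0.2464
  Item 7: 0.65 * 0.35 = 0.2275
  Item 8: 0.61 * 0.39 = 0.2379
Sum(p_i * q_i) = 0.2176 + 0.2016 + 0.24 + 0.1659 + 0.2419 + 0.2464 + 0.2275 + 0.2379 = 1.7788
KR-20 = (k/(k-1)) * (1 - Sum(p_i*q_i) / Var_total)
= (8/7) * (1 - 1.7788/4.33)
= 1.1429 * 0.5892
KR-20 = 0.6734

0.6734


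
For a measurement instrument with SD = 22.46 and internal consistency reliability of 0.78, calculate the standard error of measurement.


SEM = SD * sqrt(1 - rxx)
SEM = 22.46 * sqrt(1 - 0.78)
SEM = 22.46 * sqrt(0.22) = 22.46 * 0.469042
SEM = 10.5347

10.5347


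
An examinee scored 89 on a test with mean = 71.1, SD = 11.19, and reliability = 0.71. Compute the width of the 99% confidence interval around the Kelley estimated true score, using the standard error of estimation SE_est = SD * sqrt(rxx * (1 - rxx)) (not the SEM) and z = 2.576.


True score estimate = 0.71*89 + 0.29*71.1 = 83.809
SE_est = SD * sqrt(rxx * (1 - rxx)) = 11.19 * sqrt(0.71 * 0.29) = 11.19 * sqrt(0.2059) = 5.077597
CI = T_est +/- z * SE_est, so width = 2 * z * SE_est = 2 * 2.576 * 5.077597
Width = 26.1598

26.1598


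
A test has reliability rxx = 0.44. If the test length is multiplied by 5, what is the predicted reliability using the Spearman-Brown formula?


r_new = (n * rxx) / (1 + (n-1) * rxx)
r_new = (5 * 0.44) / (1 + 4 * 0.44)
r_new = 2.2 / 2.76
r_new = 0.7971

0.7971


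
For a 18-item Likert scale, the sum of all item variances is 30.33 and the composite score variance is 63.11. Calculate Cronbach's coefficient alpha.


alpha = (k/(k-1)) * (1 - sum(si^2)/s_total^2)
= (18/17) * (1 - 30.33/63.11)
alpha = 0.55

0.55


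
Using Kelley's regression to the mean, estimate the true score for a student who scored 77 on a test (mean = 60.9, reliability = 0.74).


T_est = rxx * X + (1 - rxx) * mean
T_est = 0.74 * 77 + 0.26 * 60.9
T_est = 56.98 + 15.834
T_est = 72.814

72.814


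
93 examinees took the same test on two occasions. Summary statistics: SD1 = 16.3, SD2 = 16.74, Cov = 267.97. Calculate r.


r = cov(X,Y) / (SD_X * SD_Y)
r = 267.97 / (16.3 * 16.74)
r = 267.97 / 272.862
r = 0.9821

0.9821


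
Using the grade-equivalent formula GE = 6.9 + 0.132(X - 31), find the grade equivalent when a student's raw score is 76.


raw - median = 76 - 31 = 45
slope * diff = 0.132 * 45 = 5.94
GE = 6.9 + 5.94
GE = 12.84

12.84


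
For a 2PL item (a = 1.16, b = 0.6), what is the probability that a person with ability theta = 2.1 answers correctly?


a*(theta - b) = 1.16 * (2.1 - 0.6) = 1.74
exp(-1.74) = 0.1755
P = 1 / (1 + 0.1755)
P = 0.8507

0.8507


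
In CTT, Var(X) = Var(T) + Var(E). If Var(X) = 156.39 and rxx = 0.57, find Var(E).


var_true = rxx * var_obs = 0.57 * 156.39 = 89.1423
var_error = var_obs - var_true
var_error = 156.39 - 89.1423
var_error = 67.2477

67.2477


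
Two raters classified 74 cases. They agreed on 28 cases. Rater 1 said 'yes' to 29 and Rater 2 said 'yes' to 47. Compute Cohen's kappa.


P_o = 28/74 = 0.378378
P_e = (29*47 + 45*27) / 5476 = 0.470782
kappa = (P_o - P_e) / (1 - P_e)
kappa = (0.378378 - 0.470782) / (1 - 0.470782)
kappa = -0.1746

-0.1746


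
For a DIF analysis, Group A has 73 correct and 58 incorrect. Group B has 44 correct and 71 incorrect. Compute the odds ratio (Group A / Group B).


Odds_A = 73/58 = 1.2586
Odds_B = 44/71 = 0.6197
OR = Odds_A / Odds_B = 1.2586 / 0.6197
Exactly, OR = (73 * 71) / (58 * 44) = 5183 / 2552
OR = 2.031

2.031


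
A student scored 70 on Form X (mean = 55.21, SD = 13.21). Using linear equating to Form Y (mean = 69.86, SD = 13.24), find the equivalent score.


slope = SD_Y / SD_X = 13.24 / 13.21 ~ 1.0023
intercept = mean_Y - slope * mean_X = 69.86 - (13.24 / 13.21) * 55.21 ~ 14.5246
Y = slope * X + intercept. To avoid rounding drift from the rounded slope/intercept, evaluate the equivalent form Y = mean_Y + SD_Y * (X - mean_X) / SD_X at full precision:
Y = 69.86 + 13.24 * (70 - 55.21) / 13.21
Y = 69.86 + 13.24 * 14.79 / 13.21
Y = 69.86 + 195.8196 / 13.21
Y = 69.86 + 14.8236
Y = 84.6836

84.6836


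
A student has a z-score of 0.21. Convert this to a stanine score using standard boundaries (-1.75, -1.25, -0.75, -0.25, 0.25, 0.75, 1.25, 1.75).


Stanine boundaries: [-1.75, -1.25, -0.75, -0.25, 0.25, 0.75, 1.25, 1.75]
z = 0.21
Check each boundary:
  z >= -1.75 -> could be stanine 2
  z >= -1.25 -> could be stanine 3
  z >= -0.75 -> could be stanine 4
  z >= -0.25 -> could be stanine 5
  z < 0.25
  z < 0.75
  z < 1.25
  z < 1.75
Highest qualifying boundary gives stanine = 5

5


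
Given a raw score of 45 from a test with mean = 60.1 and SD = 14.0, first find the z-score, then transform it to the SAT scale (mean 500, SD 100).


z = (X - mean) / SD = (45 - 60.1) / 14.0
z = -15.1 / 14.0
z = -1.0786
SAT-scale = SAT = 500 + 100z
Carry z at full precision (z = -15.1 / 14.0) into the conversion:
SAT-scale = 500 + 100 * (-15.1 / 14.0) = 500 + -1510 / 14.0
SAT-scale = 500 + -107.8571
SAT-scale = 392.1429

392.1429


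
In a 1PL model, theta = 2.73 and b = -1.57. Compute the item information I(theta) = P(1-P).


P = 1/(1+exp(-(2.73--1.57))) = 0.9866
I = P*(1-P) = 0.9866 * 0.0134
I = 0.0132

0.0132


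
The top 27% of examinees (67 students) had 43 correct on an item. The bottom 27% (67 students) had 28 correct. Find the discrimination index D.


p_upper = 43/67 = 0.6418
p_lower = 28/67 = 0.4179
D = 0.6418 - 0.4179 = 0.2239

0.2239


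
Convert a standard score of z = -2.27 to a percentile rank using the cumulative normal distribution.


CDF(z) = 0.5 * (1 + erf(z/sqrt(2)))
erf(-1.6051) = -0.9768
CDF = 0.0116
Percentile rank = 0.0116 * 100 = 1.16

1.16


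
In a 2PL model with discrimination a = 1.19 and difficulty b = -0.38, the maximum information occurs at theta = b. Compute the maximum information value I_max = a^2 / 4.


For 2PL, max info at theta = b = -0.38
I_max = a^2 / 4 = 1.19^2 / 4
= 1.4161 / 4
I_max = 0.354

0.354


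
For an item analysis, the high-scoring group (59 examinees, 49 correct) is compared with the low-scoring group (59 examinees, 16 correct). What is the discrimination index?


p_upper = 49/59 = 0.8305
p_lower = 16/59 = 0.2712
D = 0.8305 - 0.2712 = 0.5593

0.5593


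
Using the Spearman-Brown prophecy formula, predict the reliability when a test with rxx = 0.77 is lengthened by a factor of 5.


r_new = (n * rxx) / (1 + (n-1) * rxx)
r_new = (5 * 0.77) / (1 + 4 * 0.77)
r_new = 3.85 / 4.08
r_new = 0.9436

0.9436


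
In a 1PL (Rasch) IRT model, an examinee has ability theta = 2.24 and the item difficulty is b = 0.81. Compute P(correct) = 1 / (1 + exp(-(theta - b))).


theta - b = 2.24 - 0.81 = 1.43
exp(-(theta - b)) = exp(-1.43) = 0.2393
P = 1 / (1 + 0.2393)
P = 0.8069

0.8069


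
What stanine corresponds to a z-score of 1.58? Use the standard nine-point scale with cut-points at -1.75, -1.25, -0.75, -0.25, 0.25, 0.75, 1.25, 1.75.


Stanine boundaries: [-1.75, -1.25, -0.75, -0.25, 0.25, 0.75, 1.25, 1.75]
z = 1.58
Check each boundary:
  z >= -1.75 -> could be stanine 2
  z >= -1.25 -> could be stanine 3
  z >= -0.75 -> could be stanine 4
  z >= -0.25 -> could be stanine 5
  z >= 0.25 -> could be stanine 6
  z >= 0.75 -> could be stanine 7
  z >= 1.25 -> could be stanine 8
  z < 1.75
Highest qualifying boundary gives stanine = 8

8


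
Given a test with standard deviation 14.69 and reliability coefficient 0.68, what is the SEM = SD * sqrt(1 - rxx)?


SEM = SD * sqrt(1 - rxx)
SEM = 14.69 * sqrt(1 - 0.68)
SEM = 14.69 * sqrt(0.32) = 14.69 * 0.565685
SEM = 8.3099

8.3099


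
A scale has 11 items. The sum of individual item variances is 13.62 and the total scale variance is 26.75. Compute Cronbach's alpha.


alpha = (k/(k-1)) * (1 - sum(si^2)/s_total^2)
= (11/10) * (1 - 13.62/26.75)
alpha = 0.5399

0.5399


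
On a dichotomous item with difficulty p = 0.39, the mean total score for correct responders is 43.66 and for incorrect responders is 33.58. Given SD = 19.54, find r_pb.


q = 1 - p = 0.61
rpb = ((M1 - M0) / SD) * sqrt(p * q)
rpb = ((43.66 - 33.58) / 19.54) * sqrt(0.39 * 0.61)
rpb = 0.2516

0.2516


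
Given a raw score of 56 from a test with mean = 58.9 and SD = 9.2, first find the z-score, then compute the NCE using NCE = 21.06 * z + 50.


z = (X - mean) / SD = (56 - 58.9) / 9.2
z = -2.9 / 9.2
z = -0.3152
NCE = NCE = 21.06z + 50
Carry z at full precision (z = -2.9 / 9.2) into the conversion:
NCE = 21.06 * (-2.9 / 9.2) + 50 = -61.074 / 9.2 + 50
NCE = -6.6385 + 50
NCE = 43.3615

43.3615


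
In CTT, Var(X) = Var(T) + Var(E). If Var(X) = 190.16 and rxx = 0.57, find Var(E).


var_true = rxx * var_obs = 0.57 * 190.16 = 108.3912
var_error = var_obs - var_true
var_error = 190.16 - 108.3912
var_error = 81.7688

81.7688


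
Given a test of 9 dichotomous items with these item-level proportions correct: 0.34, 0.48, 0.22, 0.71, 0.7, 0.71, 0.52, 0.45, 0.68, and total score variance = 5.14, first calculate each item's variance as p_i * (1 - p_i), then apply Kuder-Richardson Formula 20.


For each item, compute p_i * q_i:
  Item 1: 0.34 * 0.66 = 0.2244
  Item 2: 0.48 * 0.52 = 0.2496
  Item 3: 0.22 * 0.78 = 0.1716
  Item 4: 0.71 * 0.29 = 0.2059
  Item 5: 0.7 * 0.3 = 0.21
  Item 6: 0.71 * 0.29 = 0.2059
  Item 7: 0.52 * 0.48 = 0.2496
  Item 8: 0.45 * 0.55 = 0.2475
  Item 9: 0.68 * 0.32 = 0.2176
Sum(p_i * q_i) = 0.2244 + 0.2496 + 0.1716 + 0.2059 + 0.21 + 0.2059 + 0.2496 + 0.2475 + 0.2176 = 1.9821
KR-20 = (k/(k-1)) * (1 - Sum(p_i*q_i) / Var_total)
= (9/8) * (1 - 1.9821/5.14)
= 1.125 * 0.6144
KR-20 = 0.6912

0.6912


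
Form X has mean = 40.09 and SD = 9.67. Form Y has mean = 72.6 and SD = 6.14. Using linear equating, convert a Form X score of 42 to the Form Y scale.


slope = SD_Y / SD_X = 6.14 / 9.67 ~ 0.635
intercept = mean_Y - slope * mean_X = 72.6 - (6.14 / 9.67) * 40.09 ~ 47.1447
Y = slope * X + intercept. To avoid rounding drift from the rounded slope/intercept, evaluate the equivalent form Y = mean_Y + SD_Y * (X - mean_X) / SD_X at full precision:
Y = 72.6 + 6.14 * (42 - 40.09) / 9.67
Y = 72.6 + 6.14 * 1.91 / 9.67
Y = 72.6 + 11.7274 / 9.67
Y = 72.6 + 1.2128
Y = 73.8128

73.8128


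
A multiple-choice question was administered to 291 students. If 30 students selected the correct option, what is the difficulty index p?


Item difficulty p = number correct / total examinees
p = 30 / 291
p = 0.1031

0.1031


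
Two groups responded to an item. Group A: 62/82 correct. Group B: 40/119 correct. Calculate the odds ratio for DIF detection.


Odds_A = 62/20 = 3.1
Odds_B = 40/79 = 0.5063
OR = Odds_A / Odds_B = 3.1 / 0.5063
Exactly, OR = (62 * 79) / (20 * 40) = 4898 / 800
OR = 6.1225

6.1225
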